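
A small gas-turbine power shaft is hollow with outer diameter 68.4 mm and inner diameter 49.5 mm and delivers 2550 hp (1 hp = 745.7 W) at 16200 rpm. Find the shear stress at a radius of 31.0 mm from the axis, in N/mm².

22.3 N/mm²

ω = 2π·16200/60 = 1696 rad/s, so T = P/ω = 2550×745.7 / 1696 = 1121 N·m.
J = π(d_o⁴ − d_i⁴)/32 = π(0.0684⁴ − 0.0495⁴)/32 = 1.560×10^-6 m⁴.
Shear stress varies linearly with radius: τ = T·r/J = 1121 × 0.0310 / 1.560×10^-6 = 2.228×10^7 Pa.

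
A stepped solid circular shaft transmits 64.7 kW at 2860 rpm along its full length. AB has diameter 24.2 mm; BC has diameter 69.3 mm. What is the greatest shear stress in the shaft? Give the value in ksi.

ω = 2π·2860/60 = 299.5 rad/s, so T = P/ω = 64.7×10³ / 299.5 = 216.0 N·m.
Under the same torque, τ_max = 16T/(πd³) is largest where d is smallest — segment AB (d = 24.2 mm).
τ_max = 16·216.0/(π·(0.0242)³) = 7.763×10^7 Pa.

11.3 ksi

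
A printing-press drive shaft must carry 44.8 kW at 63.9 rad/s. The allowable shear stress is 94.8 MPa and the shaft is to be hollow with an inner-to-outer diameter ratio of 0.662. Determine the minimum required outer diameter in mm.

ω = 63.9 rad/s, so T = P/ω = 44.8×10³ / 63.90 = 701.1 N·m.
For a hollow shaft with d_i/d_o = 0.662: τ_max = 16T/(π d_o³ (1−k⁴)), so d_o = [16T/(π τ_allow (1−k⁴))]^(1/3) = [16·701.1/(π·9.48×10^7·0.8079)]^(1/3) = 0.03599 m.

36.0 mm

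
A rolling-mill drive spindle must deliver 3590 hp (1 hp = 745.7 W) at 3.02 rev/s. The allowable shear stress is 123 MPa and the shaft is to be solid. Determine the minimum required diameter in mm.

180 mm

ω = 2π·3.02 = 18.98 rad/s, so T = P/ω = 3590×745.7 / 18.98 = 141100 N·m.
For a solid shaft τ_max = 16T/(πd³), so d = (16T/(π τ_allow))^(1/3) = (16·141100/(π·1.23×10^8))^(1/3) = 0.1801 m.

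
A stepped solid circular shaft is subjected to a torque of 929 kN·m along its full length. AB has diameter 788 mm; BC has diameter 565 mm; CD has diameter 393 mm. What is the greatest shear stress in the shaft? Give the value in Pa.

Under the same torque, τ_max = 16T/(πd³) is largest where d is smallest — segment CD (d = 393 mm).
τ_max = 16·929000/(π·(0.393)³) = 7.795×10^7 Pa.

7.79e7 Pa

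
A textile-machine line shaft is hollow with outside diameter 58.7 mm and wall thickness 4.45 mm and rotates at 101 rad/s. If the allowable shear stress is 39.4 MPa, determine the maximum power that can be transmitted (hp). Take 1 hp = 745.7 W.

J = π(d_o⁴ − d_i⁴)/32 = π(0.0587⁴ − 0.0498⁴)/32 = 5.618×10^-7 m⁴.
T_max = τ_allow·J/r = 3.94×10^7 × 5.618×10^-7 / 0.0294 = 754.1 N·m.
ω = 101 rad/s, so P_max = T_max·ω = 7.617×10^4 W.

102 hp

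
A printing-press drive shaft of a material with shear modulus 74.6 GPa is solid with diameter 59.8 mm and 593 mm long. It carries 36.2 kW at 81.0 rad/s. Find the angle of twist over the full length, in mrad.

2.83 mrad

ω = 81.0 rad/s, so T = P/ω = 36.2×10³ / 81.00 = 446.9 N·m.
J = πd⁴/32 = π(0.0598)⁴/32 = 1.255×10^-6 m⁴.
θ = T·L/(G·J) = 446.9 × 0.593 / (74.6×10⁹ × 1.255×10^-6) = 2.830×10^-3 rad.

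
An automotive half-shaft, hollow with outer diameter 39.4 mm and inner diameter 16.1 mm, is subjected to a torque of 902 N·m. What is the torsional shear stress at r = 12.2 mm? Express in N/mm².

47.8 N/mm²

J = π(d_o⁴ − d_i⁴)/32 = π(0.0394⁴ − 0.0161⁴)/32 = 2.300×10^-7 m⁴.
Shear stress varies linearly with radius: τ = T·r/J = 902.0 × 0.0122 / 2.300×10^-7 = 4.785×10^7 Pa.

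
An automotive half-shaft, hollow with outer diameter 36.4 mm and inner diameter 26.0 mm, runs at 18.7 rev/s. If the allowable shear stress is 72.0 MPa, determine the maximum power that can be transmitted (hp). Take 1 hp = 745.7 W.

J = π(d_o⁴ − d_i⁴)/32 = π(0.0364⁴ − 0.0260⁴)/32 = 1.275×10^-7 m⁴.
T_max = τ_allow·J/r = 7.20×10^7 × 1.275×10^-7 / 0.0182 = 504.3 N·m.
ω = 2π·18.7 = 117.5 rad/s, so P_max = T_max·ω = 5.926×10^4 W.

79.5 hp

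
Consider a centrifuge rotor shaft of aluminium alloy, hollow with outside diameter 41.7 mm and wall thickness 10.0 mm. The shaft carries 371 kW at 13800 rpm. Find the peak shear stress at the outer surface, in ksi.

2.82 ksi

ω = 2π·13800/60 = 1445 rad/s, so T = P/ω = 371×10³ / 1445 = 256.7 N·m.
J = π(d_o⁴ − d_i⁴)/32 = π(0.0417⁴ − 0.0217⁴)/32 = 2.751×10^-7 m⁴.
τ_max = T·r/J = 256.7 × 0.0209 / 2.751×10^-7 = 1.946×10^7 Pa.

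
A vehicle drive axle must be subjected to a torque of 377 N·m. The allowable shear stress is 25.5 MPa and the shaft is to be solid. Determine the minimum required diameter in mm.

For a solid shaft τ_max = 16T/(πd³), so d = (16T/(π τ_allow))^(1/3) = (16·377.0/(π·2.55×10^7))^(1/3) = 0.04223 m.

42.2 mm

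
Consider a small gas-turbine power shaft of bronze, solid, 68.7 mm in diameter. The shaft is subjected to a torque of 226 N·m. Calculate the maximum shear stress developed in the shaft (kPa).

3550 kPa

J = πd⁴/32 = π(0.0687)⁴/32 = 2.187×10^-6 m⁴.
τ_max = T·r/J = 226.0 × 0.0343 / 2.187×10^-6 = 3.550×10^6 Pa.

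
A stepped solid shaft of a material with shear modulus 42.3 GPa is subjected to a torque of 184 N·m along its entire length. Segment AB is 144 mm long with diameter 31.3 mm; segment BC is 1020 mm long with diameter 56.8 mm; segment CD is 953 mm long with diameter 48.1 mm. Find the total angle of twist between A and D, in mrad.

18.9 mrad

J_AB = π(0.0313)⁴/32 = 9.42×10^-8 m⁴; J_BC = π(0.0568)⁴/32 = 1.02×10^-6 m⁴; J_CD = π(0.0481)⁴/32 = 5.26×10^-7 m⁴.
θ = (T/G)·Σ L_i/J_i = (184.0/42.3×10⁹)·(0.144/9.42×10^-8 + 1.02/1.02×10^-6 + 0.953/5.26×10^-7) = 0.01888 rad.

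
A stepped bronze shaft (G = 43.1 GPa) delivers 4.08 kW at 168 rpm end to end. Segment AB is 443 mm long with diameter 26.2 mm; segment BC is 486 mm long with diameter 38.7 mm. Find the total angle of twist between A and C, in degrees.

3.63°

ω = 2π·168/60 = 17.59 rad/s, so T = P/ω = 4.08×10³ / 17.59 = 231.9 N·m.
J_AB = π(0.0262)⁴/32 = 4.63×10^-8 m⁴; J_BC = π(0.0387)⁴/32 = 2.20×10^-7 m⁴.
θ = (T/G)·Σ L_i/J_i = (231.9/43.1×10⁹)·(0.443/4.63×10^-8 + 0.486/2.20×10^-7) = 0.06340 rad.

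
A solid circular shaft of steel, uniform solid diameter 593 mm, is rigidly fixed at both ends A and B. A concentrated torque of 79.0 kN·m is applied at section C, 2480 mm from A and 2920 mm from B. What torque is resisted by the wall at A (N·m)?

With uniform GJ and both ends fixed, compatibility θ_AC = θ_CB gives T_A·a = T_B·b, together with T_A + T_B = T₀.
T_A = T₀·b/(a+b) = 79000·2920/5400 = 42720 N·m; T_B = 36280 N·m.

42700 N·m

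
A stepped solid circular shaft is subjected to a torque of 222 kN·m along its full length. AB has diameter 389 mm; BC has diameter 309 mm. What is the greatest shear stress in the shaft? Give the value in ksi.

Under the same torque, τ_max = 16T/(πd³) is largest where d is smallest — segment BC (d = 309 mm).
τ_max = 16·222000/(π·(0.309)³) = 3.832×10^7 Pa.

5.56 ksi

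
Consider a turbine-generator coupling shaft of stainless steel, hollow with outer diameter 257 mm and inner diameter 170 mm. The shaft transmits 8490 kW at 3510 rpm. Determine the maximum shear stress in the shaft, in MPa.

8.57 MPa

ω = 2π·3510/60 = 367.6 rad/s, so T = P/ω = 8490×10³ / 367.6 = 23100 N·m.
J = π(d_o⁴ − d_i⁴)/32 = π(0.257⁴ − 0.170⁴)/32 = 3.463×10^-4 m⁴.
τ_max = T·r/J = 23100 × 0.129 / 3.463×10^-4 = 8.571×10^6 Pa.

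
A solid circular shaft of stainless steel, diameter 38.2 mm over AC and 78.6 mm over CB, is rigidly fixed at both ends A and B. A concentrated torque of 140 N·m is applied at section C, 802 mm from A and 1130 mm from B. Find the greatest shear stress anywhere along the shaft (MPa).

1.36 MPa

Compatibility: T_A·a/J_AC = T_B·b/J_CB with T_A + T_B = T₀.
J_AC = 2.09×10^-7 m⁴, J_CB = 3.75×10^-6 m⁴, so T_A = T₀·(J_AC/a)/((J_AC/a)+(J_CB/b)) = 10.20 N·m, T_B = 129.8 N·m.
τ in each portion: τ_AC = 9.32×10^5 Pa, τ_CB = 1.36×10^6 Pa; maximum is in CB.
τ_max = T_CB·r/J = 129.8·0.0393/3.75×10^-6 = 1.361×10^6 Pa.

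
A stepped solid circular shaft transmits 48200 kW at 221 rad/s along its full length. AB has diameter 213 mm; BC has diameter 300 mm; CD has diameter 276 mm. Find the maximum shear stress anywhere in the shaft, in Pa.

ω = 221 rad/s, so T = P/ω = 48200×10³ / 221.0 = 218100 N·m.
Under the same torque, τ_max = 16T/(πd³) is largest where d is smallest — segment AB (d = 213 mm).
τ_max = 16·218100/(π·(0.213)³) = 1.149×10^8 Pa.

1.15e8 Pa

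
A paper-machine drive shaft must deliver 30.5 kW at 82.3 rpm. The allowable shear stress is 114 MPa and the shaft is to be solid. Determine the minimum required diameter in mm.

ω = 2π·82.3/60 = 8.618 rad/s, so T = P/ω = 30.5×10³ / 8.618 = 3539 N·m.
For a solid shaft τ_max = 16T/(πd³), so d = (16T/(π τ_allow))^(1/3) = (16·3539/(π·1.14×10^8))^(1/3) = 0.05407 m.

54.1 mm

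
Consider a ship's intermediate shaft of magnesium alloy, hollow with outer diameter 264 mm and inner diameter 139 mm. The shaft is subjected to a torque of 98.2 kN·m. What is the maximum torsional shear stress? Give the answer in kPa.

J = π(d_o⁴ − d_i⁴)/32 = π(0.264⁴ − 0.139⁴)/32 = 4.402×10^-4 m⁴.
τ_max = T·r/J = 98200 × 0.132 / 4.402×10^-4 = 2.944×10^7 Pa.

29400 kPa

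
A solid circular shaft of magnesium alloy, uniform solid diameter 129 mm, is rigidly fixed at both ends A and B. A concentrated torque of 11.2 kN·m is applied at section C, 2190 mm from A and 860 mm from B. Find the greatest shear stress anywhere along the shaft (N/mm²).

19.1 N/mm²

With uniform GJ and both ends fixed, compatibility θ_AC = θ_CB gives T_A·a = T_B·b, together with T_A + T_B = T₀.
T_A = T₀·b/(a+b) = 11200·860/3050 = 3158 N·m; T_B = 8042 N·m.
τ in each portion: τ_AC = 7.49×10^6 Pa, τ_CB = 1.91×10^7 Pa; maximum is in CB.
τ_max = T_CB·r/J = 8042·0.0645/2.72×10^-5 = 1.908×10^7 Pa.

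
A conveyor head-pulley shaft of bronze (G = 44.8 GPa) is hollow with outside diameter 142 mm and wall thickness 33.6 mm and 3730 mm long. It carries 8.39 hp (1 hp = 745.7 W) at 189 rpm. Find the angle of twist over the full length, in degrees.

ω = 2π·189/60 = 19.79 rad/s, so T = P/ω = 8.39×745.7 / 19.79 = 316.1 N·m.
J = π(d_o⁴ − d_i⁴)/32 = π(0.142⁴ − 0.0748⁴)/32 = 3.684×10^-5 m⁴.
θ = T·L/(G·J) = 316.1 × 3.73 / (44.8×10⁹ × 3.684×10^-5) = 7.143×10^-4 rad.

0.0409°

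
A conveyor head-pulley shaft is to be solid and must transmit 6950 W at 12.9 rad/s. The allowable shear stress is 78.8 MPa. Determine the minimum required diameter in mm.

32.7 mm

ω = 12.9 rad/s, so T = P/ω = 6950 / 12.90 = 538.8 N·m.
For a solid shaft τ_max = 16T/(πd³), so d = (16T/(π τ_allow))^(1/3) = (16·538.8/(π·7.88×10^7))^(1/3) = 0.03265 m.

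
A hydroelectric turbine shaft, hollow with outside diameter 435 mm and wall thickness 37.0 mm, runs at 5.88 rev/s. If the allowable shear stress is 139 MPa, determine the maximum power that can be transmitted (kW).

J = π(d_o⁴ − d_i⁴)/32 = π(0.435⁴ − 0.361⁴)/32 = 1.848×10^-3 m⁴.
T_max = τ_allow·J/r = 1.39×10^8 × 1.848×10^-3 / 0.217 = 1.181e6 N·m.
ω = 2π·5.88 = 36.95 rad/s, so P_max = T_max·ω = 4.363×10^7 W.

43600 kW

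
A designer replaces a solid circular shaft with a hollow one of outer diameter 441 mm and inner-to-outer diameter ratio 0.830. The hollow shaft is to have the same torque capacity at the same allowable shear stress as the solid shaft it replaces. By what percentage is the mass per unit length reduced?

Equal τ_max and T ⇒ the solid shaft needs d_s³ = d_o³(1−k⁴), so d_s = 441·(1−0.830⁴)^(1/3) = 355.9 mm.
Area ratio A_h/A_s = d_o²(1−k²)/d_s² = (1−k²)/(1−k⁴)^(2/3) = 0.4778.
Mass saving = 1 − 0.4778 = 52.2 %.

52.2 %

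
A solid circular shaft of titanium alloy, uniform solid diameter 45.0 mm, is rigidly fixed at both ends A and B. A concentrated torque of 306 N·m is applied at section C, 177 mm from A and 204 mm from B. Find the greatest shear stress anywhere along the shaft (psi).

1330 psi

With uniform GJ and both ends fixed, compatibility θ_AC = θ_CB gives T_A·a = T_B·b, together with T_A + T_B = T₀.
T_A = T₀·b/(a+b) = 306.0·204/381.0 = 163.8 N·m; T_B = 142.2 N·m.
τ in each portion: τ_AC = 9.16×10^6 Pa, τ_CB = 7.95×10^6 Pa; maximum is in AC.
τ_max = T_AC·r/J = 163.8·0.0225/4.03×10^-7 = 9.157×10^6 Pa.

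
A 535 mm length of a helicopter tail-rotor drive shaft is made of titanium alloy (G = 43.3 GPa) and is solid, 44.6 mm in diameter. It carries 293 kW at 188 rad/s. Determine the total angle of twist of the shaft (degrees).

2.84°

ω = 188 rad/s, so T = P/ω = 293×10³ / 188.0 = 1559 N·m.
J = πd⁴/32 = π(0.0446)⁴/32 = 3.885×10^-7 m⁴.
θ = T·L/(G·J) = 1559 × 0.535 / (43.3×10⁹ × 3.885×10^-7) = 0.04957 rad.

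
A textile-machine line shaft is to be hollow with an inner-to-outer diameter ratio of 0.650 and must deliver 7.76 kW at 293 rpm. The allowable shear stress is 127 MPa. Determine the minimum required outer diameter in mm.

ω = 2π·293/60 = 30.68 rad/s, so T = P/ω = 7.76×10³ / 30.68 = 252.9 N·m.
For a hollow shaft with d_i/d_o = 0.650: τ_max = 16T/(π d_o³ (1−k⁴)), so d_o = [16T/(π τ_allow (1−k⁴))]^(1/3) = [16·252.9/(π·1.27×10^8·0.8215)]^(1/3) = 0.02311 m.

23.1 mm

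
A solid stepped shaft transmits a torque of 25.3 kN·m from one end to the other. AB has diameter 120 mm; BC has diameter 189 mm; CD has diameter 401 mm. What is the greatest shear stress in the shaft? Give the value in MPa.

Under the same torque, τ_max = 16T/(πd³) is largest where d is smallest — segment AB (d = 120 mm).
τ_max = 16·25300/(π·(0.120)³) = 7.457×10^7 Pa.

74.6 MPa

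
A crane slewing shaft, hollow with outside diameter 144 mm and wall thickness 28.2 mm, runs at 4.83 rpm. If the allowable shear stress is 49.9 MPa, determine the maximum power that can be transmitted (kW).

J = π(d_o⁴ − d_i⁴)/32 = π(0.144⁴ − 0.0876⁴)/32 = 3.643×10^-5 m⁴.
T_max = τ_allow·J/r = 4.99×10^7 × 3.643×10^-5 / 0.0720 = 25250 N·m.
ω = 2π·4.83/60 = 0.5058 rad/s, so P_max = T_max·ω = 1.277×10^4 W.

12.8 kW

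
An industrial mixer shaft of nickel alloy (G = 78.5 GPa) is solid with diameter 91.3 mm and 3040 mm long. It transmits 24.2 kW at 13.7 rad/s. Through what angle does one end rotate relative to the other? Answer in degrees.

ω = 13.7 rad/s, so T = P/ω = 24.2×10³ / 13.70 = 1766 N·m.
J = πd⁴/32 = π(0.0913)⁴/32 = 6.822×10^-6 m⁴.
θ = T·L/(G·J) = 1766 × 3.04 / (78.5×10⁹ × 6.822×10^-6) = 0.01003 rad.

0.575°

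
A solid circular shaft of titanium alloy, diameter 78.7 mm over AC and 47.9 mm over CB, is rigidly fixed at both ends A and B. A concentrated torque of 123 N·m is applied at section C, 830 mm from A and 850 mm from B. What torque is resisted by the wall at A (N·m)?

Compatibility: T_A·a/J_AC = T_B·b/J_CB with T_A + T_B = T₀.
J_AC = 3.77×10^-6 m⁴, J_CB = 5.17×10^-7 m⁴, so T_A = T₀·(J_AC/a)/((J_AC/a)+(J_CB/b)) = 108.5 N·m, T_B = 14.53 N·m.

108 N·m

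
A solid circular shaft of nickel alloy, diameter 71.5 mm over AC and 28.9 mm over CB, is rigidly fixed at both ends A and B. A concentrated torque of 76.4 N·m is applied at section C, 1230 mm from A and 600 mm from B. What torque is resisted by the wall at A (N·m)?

Compatibility: T_A·a/J_AC = T_B·b/J_CB with T_A + T_B = T₀.
J_AC = 2.57×10^-6 m⁴, J_CB = 6.85×10^-8 m⁴, so T_A = T₀·(J_AC/a)/((J_AC/a)+(J_CB/b)) = 72.44 N·m, T_B = 3.963 N·m.

72.4 N·m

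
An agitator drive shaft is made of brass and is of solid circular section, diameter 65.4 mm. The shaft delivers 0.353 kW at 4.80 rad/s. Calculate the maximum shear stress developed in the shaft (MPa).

ω = 4.80 rad/s, so T = P/ω = 0.353×10³ / 4.800 = 73.54 N·m.
J = πd⁴/32 = π(0.0654)⁴/32 = 1.796×10^-6 m⁴.
τ_max = T·r/J = 73.54 × 0.0327 / 1.796×10^-6 = 1.339×10^6 Pa.

1.34 MPa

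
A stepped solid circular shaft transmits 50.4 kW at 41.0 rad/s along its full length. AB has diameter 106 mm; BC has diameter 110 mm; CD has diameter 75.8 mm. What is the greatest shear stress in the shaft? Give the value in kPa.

14400 kPa

ω = 41.0 rad/s, so T = P/ω = 50.4×10³ / 41.00 = 1229 N·m.
Under the same torque, τ_max = 16T/(πd³) is largest where d is smallest — segment CD (d = 75.8 mm).
τ_max = 16·1229/(π·(0.0758)³) = 1.438×10^7 Pa.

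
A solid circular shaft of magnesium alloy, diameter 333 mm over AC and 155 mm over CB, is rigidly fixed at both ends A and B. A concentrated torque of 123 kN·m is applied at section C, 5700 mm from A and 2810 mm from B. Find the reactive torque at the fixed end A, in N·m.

112000 N·m

Compatibility: T_A·a/J_AC = T_B·b/J_CB with T_A + T_B = T₀.
J_AC = 1.21×10^-3 m⁴, J_CB = 5.67×10^-5 m⁴, so T_A = T₀·(J_AC/a)/((J_AC/a)+(J_CB/b)) = 112300 N·m, T_B = 10690 N·m.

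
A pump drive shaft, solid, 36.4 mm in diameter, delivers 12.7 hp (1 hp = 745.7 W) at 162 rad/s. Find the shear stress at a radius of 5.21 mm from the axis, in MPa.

1.77 MPa

ω = 162 rad/s, so T = P/ω = 12.7×745.7 / 162.0 = 58.46 N·m.
J = πd⁴/32 = π(0.0364)⁴/32 = 1.723×10^-7 m⁴.
Shear stress varies linearly with radius: τ = T·r/J = 58.46 × 0.00521 / 1.723×10^-7 = 1.767×10^6 Pa.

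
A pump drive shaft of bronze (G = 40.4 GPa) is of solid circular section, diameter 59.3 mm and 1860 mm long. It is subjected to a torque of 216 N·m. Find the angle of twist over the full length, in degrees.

J = πd⁴/32 = π(0.0593)⁴/32 = 1.214×10^-6 m⁴.
θ = T·L/(G·J) = 216.0 × 1.86 / (40.4×10⁹ × 1.214×10^-6) = 8.192×10^-3 rad.

0.469°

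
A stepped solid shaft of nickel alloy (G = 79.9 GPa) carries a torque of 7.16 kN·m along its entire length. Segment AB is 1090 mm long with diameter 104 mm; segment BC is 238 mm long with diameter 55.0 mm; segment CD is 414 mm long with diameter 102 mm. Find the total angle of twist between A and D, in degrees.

J_AB = π(0.104)⁴/32 = 1.15×10^-5 m⁴; J_BC = π(0.0550)⁴/32 = 8.98×10^-7 m⁴; J_CD = π(0.102)⁴/32 = 1.06×10^-5 m⁴.
θ = (T/G)·Σ L_i/J_i = (7160/79.9×10⁹)·(1.09/1.15×10^-5 + 0.238/8.98×10^-7 + 0.414/1.06×10^-5) = 0.03574 rad.

2.05°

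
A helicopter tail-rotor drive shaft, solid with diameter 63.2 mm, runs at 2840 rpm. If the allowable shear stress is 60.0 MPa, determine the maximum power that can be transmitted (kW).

884 kW

J = πd⁴/32 = π(0.0632)⁴/32 = 1.566×10^-6 m⁴.
T_max = τ_allow·J/r = 6.00×10^7 × 1.566×10^-6 / 0.0316 = 2974 N·m.
ω = 2π·2840/60 = 297.4 rad/s, so P_max = T_max·ω = 8.845×10^5 W.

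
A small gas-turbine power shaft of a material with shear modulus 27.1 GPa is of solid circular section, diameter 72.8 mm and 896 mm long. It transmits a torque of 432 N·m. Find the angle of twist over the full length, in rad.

0.00518 rad

J = πd⁴/32 = π(0.0728)⁴/32 = 2.758×10^-6 m⁴.
θ = T·L/(G·J) = 432.0 × 0.896 / (27.1×10⁹ × 2.758×10^-6) = 5.180×10^-3 rad.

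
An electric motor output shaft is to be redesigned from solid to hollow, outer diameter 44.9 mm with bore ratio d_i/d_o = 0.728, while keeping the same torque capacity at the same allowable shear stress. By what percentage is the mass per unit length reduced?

41.4 %

Equal τ_max and T ⇒ the solid shaft needs d_s³ = d_o³(1−k⁴), so d_s = 44.9·(1−0.728⁴)^(1/3) = 40.23 mm.
Area ratio A_h/A_s = d_o²(1−k²)/d_s² = (1−k²)/(1−k⁴)^(2/3) = 0.5856.
Mass saving = 1 − 0.5856 = 41.4 %.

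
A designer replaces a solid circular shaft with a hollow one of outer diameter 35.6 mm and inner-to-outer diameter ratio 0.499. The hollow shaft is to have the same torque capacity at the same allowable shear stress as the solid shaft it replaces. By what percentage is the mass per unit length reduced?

Equal τ_max and T ⇒ the solid shaft needs d_s³ = d_o³(1−k⁴), so d_s = 35.6·(1−0.499⁴)^(1/3) = 34.85 mm.
Area ratio A_h/A_s = d_o²(1−k²)/d_s² = (1−k²)/(1−k⁴)^(2/3) = 0.7837.
Mass saving = 1 − 0.7837 = 21.6 %.

21.6 %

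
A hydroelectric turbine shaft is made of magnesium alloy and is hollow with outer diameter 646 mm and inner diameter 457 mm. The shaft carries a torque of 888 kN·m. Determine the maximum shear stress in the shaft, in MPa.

22.4 MPa

J = π(d_o⁴ − d_i⁴)/32 = π(0.646⁴ − 0.457⁴)/32 = 0.01282 m⁴.
τ_max = T·r/J = 888000 × 0.323 / 0.01282 = 2.238×10^7 Pa.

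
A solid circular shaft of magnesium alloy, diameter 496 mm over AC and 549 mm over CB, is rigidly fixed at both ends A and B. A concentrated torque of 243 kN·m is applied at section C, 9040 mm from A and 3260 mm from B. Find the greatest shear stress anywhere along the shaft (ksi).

0.875 ksi

Compatibility: T_A·a/J_AC = T_B·b/J_CB with T_A + T_B = T₀.
J_AC = 5.94×10^-3 m⁴, J_CB = 8.92×10^-3 m⁴, so T_A = T₀·(J_AC/a)/((J_AC/a)+(J_CB/b)) = 47070 N·m, T_B = 195900 N·m.
τ in each portion: τ_AC = 1.96×10^6 Pa, τ_CB = 6.03×10^6 Pa; maximum is in CB.
τ_max = T_CB·r/J = 195900·0.275/8.92×10^-3 = 6.030×10^6 Pa.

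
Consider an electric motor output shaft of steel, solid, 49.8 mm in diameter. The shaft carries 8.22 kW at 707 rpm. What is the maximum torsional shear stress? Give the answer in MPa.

4.58 MPa

ω = 2π·707/60 = 74.04 rad/s, so T = P/ω = 8.22×10³ / 74.04 = 111.0 N·m.
J = πd⁴/32 = π(0.0498)⁴/32 = 6.038×10^-7 m⁴.
τ_max = T·r/J = 111.0 × 0.0249 / 6.038×10^-7 = 4.578×10^6 Pa.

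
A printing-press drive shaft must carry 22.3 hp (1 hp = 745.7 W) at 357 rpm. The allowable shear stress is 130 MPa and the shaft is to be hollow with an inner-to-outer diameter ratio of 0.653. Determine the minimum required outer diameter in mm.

27.7 mm

ω = 2π·357/60 = 37.38 rad/s, so T = P/ω = 22.3×745.7 / 37.38 = 444.8 N·m.
For a hollow shaft with d_i/d_o = 0.653: τ_max = 16T/(π d_o³ (1−k⁴)), so d_o = [16T/(π τ_allow (1−k⁴))]^(1/3) = [16·444.8/(π·1.30×10^8·0.8182)]^(1/3) = 0.02772 m.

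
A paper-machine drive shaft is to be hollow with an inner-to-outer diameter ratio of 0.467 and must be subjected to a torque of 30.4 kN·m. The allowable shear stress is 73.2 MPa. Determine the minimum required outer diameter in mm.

For a hollow shaft with d_i/d_o = 0.467: τ_max = 16T/(π d_o³ (1−k⁴)), so d_o = [16T/(π τ_allow (1−k⁴))]^(1/3) = [16·30400/(π·7.32×10^7·0.9524)]^(1/3) = 0.1305 m.

130 mm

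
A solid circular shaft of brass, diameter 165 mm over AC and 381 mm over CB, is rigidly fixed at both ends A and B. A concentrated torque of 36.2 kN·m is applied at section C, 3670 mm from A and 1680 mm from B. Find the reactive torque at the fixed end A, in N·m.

574 N·m

Compatibility: T_A·a/J_AC = T_B·b/J_CB with T_A + T_B = T₀.
J_AC = 7.28×10^-5 m⁴, J_CB = 2.07×10^-3 m⁴, so T_A = T₀·(J_AC/a)/((J_AC/a)+(J_CB/b)) = 573.7 N·m, T_B = 35630 N·m.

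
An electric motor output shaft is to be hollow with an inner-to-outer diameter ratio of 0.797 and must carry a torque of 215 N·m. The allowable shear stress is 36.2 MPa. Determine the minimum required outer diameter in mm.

37.0 mm

For a hollow shaft with d_i/d_o = 0.797: τ_max = 16T/(π d_o³ (1−k⁴)), so d_o = [16T/(π τ_allow (1−k⁴))]^(1/3) = [16·215.0/(π·3.62×10^7·0.5965)]^(1/3) = 0.03701 m.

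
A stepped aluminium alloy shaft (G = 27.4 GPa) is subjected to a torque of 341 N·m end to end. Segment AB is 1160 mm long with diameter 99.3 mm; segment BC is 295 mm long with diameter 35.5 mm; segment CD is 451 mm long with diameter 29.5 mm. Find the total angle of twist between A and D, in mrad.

101 mrad

J_AB = π(0.0993)⁴/32 = 9.55×10^-6 m⁴; J_BC = π(0.0355)⁴/32 = 1.56×10^-7 m⁴; J_CD = π(0.0295)⁴/32 = 7.44×10^-8 m⁴.
θ = (T/G)·Σ L_i/J_i = (341.0/27.4×10⁹)·(1.16/9.55×10^-6 + 0.295/1.56×10^-7 + 0.451/7.44×10^-8) = 0.1005 rad.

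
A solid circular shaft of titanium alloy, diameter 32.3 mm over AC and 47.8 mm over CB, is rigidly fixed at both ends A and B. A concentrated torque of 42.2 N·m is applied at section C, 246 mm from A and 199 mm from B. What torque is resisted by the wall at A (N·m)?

Compatibility: T_A·a/J_AC = T_B·b/J_CB with T_A + T_B = T₀.
J_AC = 1.07×10^-7 m⁴, J_CB = 5.13×10^-7 m⁴, so T_A = T₀·(J_AC/a)/((J_AC/a)+(J_CB/b)) = 6.090 N·m, T_B = 36.11 N·m.

6.09 N·m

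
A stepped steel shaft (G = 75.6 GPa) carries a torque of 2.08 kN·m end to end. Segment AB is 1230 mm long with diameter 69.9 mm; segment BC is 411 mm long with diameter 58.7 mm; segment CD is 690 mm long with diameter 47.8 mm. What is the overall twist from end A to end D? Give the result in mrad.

J_AB = π(0.0699)⁴/32 = 2.34×10^-6 m⁴; J_BC = π(0.0587)⁴/32 = 1.17×10^-6 m⁴; J_CD = π(0.0478)⁴/32 = 5.13×10^-7 m⁴.
θ = (T/G)·Σ L_i/J_i = (2080/75.6×10⁹)·(1.23/2.34×10^-6 + 0.411/1.17×10^-6 + 0.690/5.13×10^-7) = 0.06118 rad.

61.2 mrad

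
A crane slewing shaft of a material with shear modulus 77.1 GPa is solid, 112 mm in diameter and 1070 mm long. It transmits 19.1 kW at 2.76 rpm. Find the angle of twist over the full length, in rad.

0.0594 rad

ω = 2π·2.76/60 = 0.2890 rad/s, so T = P/ω = 19.1×10³ / 0.2890 = 66080 N·m.
J = πd⁴/32 = π(0.112)⁴/32 = 1.545×10^-5 m⁴.
θ = T·L/(G·J) = 66080 × 1.07 / (77.1×10⁹ × 1.545×10^-5) = 0.05937 rad.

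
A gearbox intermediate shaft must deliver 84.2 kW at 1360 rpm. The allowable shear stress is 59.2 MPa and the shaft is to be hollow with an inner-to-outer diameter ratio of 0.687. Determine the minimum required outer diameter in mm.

ω = 2π·1360/60 = 142.4 rad/s, so T = P/ω = 84.2×10³ / 142.4 = 591.2 N·m.
For a hollow shaft with d_i/d_o = 0.687: τ_max = 16T/(π d_o³ (1−k⁴)), so d_o = [16T/(π τ_allow (1−k⁴))]^(1/3) = [16·591.2/(π·5.92×10^7·0.7772)]^(1/3) = 0.04030 m.

40.3 mm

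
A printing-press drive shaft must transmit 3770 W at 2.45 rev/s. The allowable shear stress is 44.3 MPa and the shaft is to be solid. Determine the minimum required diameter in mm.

ω = 2π·2.45 = 15.39 rad/s, so T = P/ω = 3770 / 15.39 = 244.9 N·m.
For a solid shaft τ_max = 16T/(πd³), so d = (16T/(π τ_allow))^(1/3) = (16·244.9/(π·4.43×10^7))^(1/3) = 0.03042 m.

30.4 mm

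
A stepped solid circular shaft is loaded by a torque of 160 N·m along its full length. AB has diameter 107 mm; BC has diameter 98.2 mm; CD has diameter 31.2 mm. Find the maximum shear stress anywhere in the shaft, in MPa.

Under the same torque, τ_max = 16T/(πd³) is largest where d is smallest — segment CD (d = 31.2 mm).
τ_max = 16·160.0/(π·(0.0312)³) = 2.683×10^7 Pa.

26.8 MPa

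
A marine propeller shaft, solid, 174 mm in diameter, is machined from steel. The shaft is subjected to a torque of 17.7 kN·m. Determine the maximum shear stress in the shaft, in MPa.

J = πd⁴/32 = π(0.174)⁴/32 = 8.999×10^-5 m⁴.
τ_max = T·r/J = 17700 × 0.0870 / 8.999×10^-5 = 1.711×10^7 Pa.

17.1 MPa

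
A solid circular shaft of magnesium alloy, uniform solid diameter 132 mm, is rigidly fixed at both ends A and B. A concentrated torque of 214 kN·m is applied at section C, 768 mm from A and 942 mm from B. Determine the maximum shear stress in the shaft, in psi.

37900 psi

With uniform GJ and both ends fixed, compatibility θ_AC = θ_CB gives T_A·a = T_B·b, together with T_A + T_B = T₀.
T_A = T₀·b/(a+b) = 214000·942/1710 = 117900 N·m; T_B = 96110 N·m.
τ in each portion: τ_AC = 2.61×10^8 Pa, τ_CB = 2.13×10^8 Pa; maximum is in AC.
τ_max = T_AC·r/J = 117900·0.0660/2.98×10^-5 = 2.610×10^8 Pa.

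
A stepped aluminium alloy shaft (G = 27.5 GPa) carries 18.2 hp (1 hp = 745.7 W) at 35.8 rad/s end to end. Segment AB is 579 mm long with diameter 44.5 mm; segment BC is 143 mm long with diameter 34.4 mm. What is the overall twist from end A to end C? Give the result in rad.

ω = 35.8 rad/s, so T = P/ω = 18.2×745.7 / 35.80 = 379.1 N·m.
J_AB = π(0.0445)⁴/32 = 3.85×10^-7 m⁴; J_BC = π(0.0344)⁴/32 = 1.37×10^-7 m⁴.
θ = (T/G)·Σ L_i/J_i = (379.1/27.5×10⁹)·(0.579/3.85×10^-7 + 0.143/1.37×10^-7) = 0.03507 rad.

0.0351 rad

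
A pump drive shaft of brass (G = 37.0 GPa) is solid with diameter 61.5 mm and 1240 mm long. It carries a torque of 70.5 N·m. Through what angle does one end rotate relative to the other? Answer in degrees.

0.0964°

J = πd⁴/32 = π(0.0615)⁴/32 = 1.404×10^-6 m⁴.
θ = T·L/(G·J) = 70.50 × 1.24 / (37.0×10⁹ × 1.404×10^-6) = 1.682×10^-3 rad.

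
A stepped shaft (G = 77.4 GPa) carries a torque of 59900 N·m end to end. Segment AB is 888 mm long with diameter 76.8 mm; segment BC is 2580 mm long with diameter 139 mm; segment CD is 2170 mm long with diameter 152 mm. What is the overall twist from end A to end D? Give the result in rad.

J_AB = π(0.0768)⁴/32 = 3.42×10^-6 m⁴; J_BC = π(0.139)⁴/32 = 3.66×10^-5 m⁴; J_CD = π(0.152)⁴/32 = 5.24×10^-5 m⁴.
θ = (T/G)·Σ L_i/J_i = (59900/77.4×10⁹)·(0.888/3.42×10^-6 + 2.58/3.66×10^-5 + 2.17/5.24×10^-5) = 0.2877 rad.

0.288 rad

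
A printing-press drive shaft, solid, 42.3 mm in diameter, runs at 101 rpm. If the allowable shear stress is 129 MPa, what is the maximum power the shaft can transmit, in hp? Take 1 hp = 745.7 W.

27.2 hp

J = πd⁴/32 = π(0.0423)⁴/32 = 3.143×10^-7 m⁴.
T_max = τ_allow·J/r = 1.29×10^8 × 3.143×10^-7 / 0.0211 = 1917 N·m.
ω = 2π·101/60 = 10.58 rad/s, so P_max = T_max·ω = 2.028×10^4 W.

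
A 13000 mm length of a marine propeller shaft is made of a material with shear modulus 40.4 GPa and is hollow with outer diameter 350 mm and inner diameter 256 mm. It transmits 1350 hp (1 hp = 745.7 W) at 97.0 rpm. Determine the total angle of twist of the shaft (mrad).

ω = 2π·97.0/60 = 10.16 rad/s, so T = P/ω = 1350×745.7 / 10.16 = 99110 N·m.
J = π(d_o⁴ − d_i⁴)/32 = π(0.350⁴ − 0.256⁴)/32 = 1.052×10^-3 m⁴.
θ = T·L/(G·J) = 99110 × 13.0 / (40.4×10⁹ × 1.052×10^-3) = 0.03033 rad.

30.3 mrad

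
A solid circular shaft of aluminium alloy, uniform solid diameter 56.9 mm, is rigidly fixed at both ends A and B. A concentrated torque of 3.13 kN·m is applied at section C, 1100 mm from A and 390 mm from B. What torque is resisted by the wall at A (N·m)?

819 N·m

With uniform GJ and both ends fixed, compatibility θ_AC = θ_CB gives T_A·a = T_B·b, together with T_A + T_B = T₀.
T_A = T₀·b/(a+b) = 3130·390/1490 = 819.3 N·m; T_B = 2311 N·m.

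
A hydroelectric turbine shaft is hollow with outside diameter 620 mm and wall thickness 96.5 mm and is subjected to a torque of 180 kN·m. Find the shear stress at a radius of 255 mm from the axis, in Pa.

J = π(d_o⁴ − d_i⁴)/32 = π(0.620⁴ − 0.427⁴)/32 = 0.01124 m⁴.
Shear stress varies linearly with radius: τ = T·r/J = 180000 × 0.255 / 0.01124 = 4.083×10^6 Pa.

4.08e6 Pa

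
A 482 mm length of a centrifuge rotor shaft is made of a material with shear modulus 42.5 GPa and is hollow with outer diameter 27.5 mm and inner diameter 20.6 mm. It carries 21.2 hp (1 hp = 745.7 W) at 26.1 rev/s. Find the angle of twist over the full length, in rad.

ω = 2π·26.1 = 164.0 rad/s, so T = P/ω = 21.2×745.7 / 164.0 = 96.40 N·m.
J = π(d_o⁴ − d_i⁴)/32 = π(0.0275⁴ − 0.0206⁴)/32 = 3.847×10^-8 m⁴.
θ = T·L/(G·J) = 96.40 × 0.482 / (42.5×10⁹ × 3.847×10^-8) = 0.02842 rad.

0.0284 rad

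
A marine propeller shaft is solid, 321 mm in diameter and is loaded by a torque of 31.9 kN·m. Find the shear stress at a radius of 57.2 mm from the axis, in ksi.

J = πd⁴/32 = π(0.321)⁴/32 = 1.042×10^-3 m⁴.
Shear stress varies linearly with radius: τ = T·r/J = 31900 × 0.0572 / 1.042×10^-3 = 1.751×10^6 Pa.

0.254 ksi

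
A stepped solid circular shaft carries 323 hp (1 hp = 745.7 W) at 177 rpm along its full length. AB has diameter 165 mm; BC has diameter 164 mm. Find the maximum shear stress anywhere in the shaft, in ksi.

ω = 2π·177/60 = 18.54 rad/s, so T = P/ω = 323×745.7 / 18.54 = 12990 N·m.
Under the same torque, τ_max = 16T/(πd³) is largest where d is smallest — segment BC (d = 164 mm).
τ_max = 16·12990/(π·(0.164)³) = 1.500×10^7 Pa.

2.18 ksi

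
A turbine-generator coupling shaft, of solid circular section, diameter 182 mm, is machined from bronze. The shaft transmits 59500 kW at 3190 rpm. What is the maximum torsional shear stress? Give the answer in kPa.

ω = 2π·3190/60 = 334.1 rad/s, so T = P/ω = 59500×10³ / 334.1 = 178100 N·m.
J = πd⁴/32 = π(0.182)⁴/32 = 1.077×10^-4 m⁴.
τ_max = T·r/J = 178100 × 0.0910 / 1.077×10^-4 = 1.505×10^8 Pa.

150000 kPa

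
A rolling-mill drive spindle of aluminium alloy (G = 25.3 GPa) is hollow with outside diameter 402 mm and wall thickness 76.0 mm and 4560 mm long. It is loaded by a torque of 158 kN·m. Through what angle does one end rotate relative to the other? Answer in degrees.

J = π(d_o⁴ − d_i⁴)/32 = π(0.402⁴ − 0.250⁴)/32 = 2.180×10^-3 m⁴.
θ = T·L/(G·J) = 158000 × 4.56 / (25.3×10⁹ × 2.180×10^-3) = 0.01306 rad.

0.748°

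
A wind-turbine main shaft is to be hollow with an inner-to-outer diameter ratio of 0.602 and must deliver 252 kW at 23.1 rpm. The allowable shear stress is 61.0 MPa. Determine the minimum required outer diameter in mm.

216 mm

ω = 2π·23.1/60 = 2.419 rad/s, so T = P/ω = 252×10³ / 2.419 = 104200 N·m.
For a hollow shaft with d_i/d_o = 0.602: τ_max = 16T/(π d_o³ (1−k⁴)), so d_o = [16T/(π τ_allow (1−k⁴))]^(1/3) = [16·104200/(π·6.10×10^7·0.8687)]^(1/3) = 0.2155 m.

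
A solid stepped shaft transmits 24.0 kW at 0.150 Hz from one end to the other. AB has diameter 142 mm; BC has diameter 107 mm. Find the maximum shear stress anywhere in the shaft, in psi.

15400 psi

ω = 2π·0.150 = 0.9425 rad/s, so T = P/ω = 24.0×10³ / 0.9425 = 25460 N·m.
Under the same torque, τ_max = 16T/(πd³) is largest where d is smallest — segment BC (d = 107 mm).
τ_max = 16·25460/(π·(0.107)³) = 1.059×10^8 Pa.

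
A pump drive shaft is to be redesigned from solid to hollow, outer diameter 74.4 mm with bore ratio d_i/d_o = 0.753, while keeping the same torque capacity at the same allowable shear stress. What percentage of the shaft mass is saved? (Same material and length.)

Equal τ_max and T ⇒ the solid shaft needs d_s³ = d_o³(1−k⁴), so d_s = 74.4·(1−0.753⁴)^(1/3) = 65.38 mm.
Area ratio A_h/A_s = d_o²(1−k²)/d_s² = (1−k²)/(1−k⁴)^(2/3) = 0.5608.
Mass saving = 1 − 0.5608 = 43.9 %.

43.9 %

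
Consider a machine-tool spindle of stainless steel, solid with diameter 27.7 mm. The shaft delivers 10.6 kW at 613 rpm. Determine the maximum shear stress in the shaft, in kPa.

39600 kPa

ω = 2π·613/60 = 64.19 rad/s, so T = P/ω = 10.6×10³ / 64.19 = 165.1 N·m.
J = πd⁴/32 = π(0.0277)⁴/32 = 5.780×10^-8 m⁴.
τ_max = T·r/J = 165.1 × 0.0138 / 5.780×10^-8 = 3.957×10^7 Pa.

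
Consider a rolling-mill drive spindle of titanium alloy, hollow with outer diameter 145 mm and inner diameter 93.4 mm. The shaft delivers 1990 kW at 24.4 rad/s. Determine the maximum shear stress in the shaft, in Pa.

1.65e8 Pa

ω = 24.4 rad/s, so T = P/ω = 1990×10³ / 24.40 = 81560 N·m.
J = π(d_o⁴ − d_i⁴)/32 = π(0.145⁴ − 0.0934⁴)/32 = 3.593×10^-5 m⁴.
τ_max = T·r/J = 81560 × 0.0725 / 3.593×10^-5 = 1.646×10^8 Pa.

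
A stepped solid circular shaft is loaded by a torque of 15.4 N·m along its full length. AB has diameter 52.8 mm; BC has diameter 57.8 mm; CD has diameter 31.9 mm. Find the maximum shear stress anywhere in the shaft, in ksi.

Under the same torque, τ_max = 16T/(πd³) is largest where d is smallest — segment CD (d = 31.9 mm).
τ_max = 16·15.40/(π·(0.0319)³) = 2.416×10^6 Pa.

0.350 ksi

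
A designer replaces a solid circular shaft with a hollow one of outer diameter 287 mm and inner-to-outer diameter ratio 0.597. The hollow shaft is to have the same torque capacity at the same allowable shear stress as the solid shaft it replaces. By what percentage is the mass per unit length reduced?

29.5 %

Equal τ_max and T ⇒ the solid shaft needs d_s³ = d_o³(1−k⁴), so d_s = 287·(1−0.597⁴)^(1/3) = 274.3 mm.
Area ratio A_h/A_s = d_o²(1−k²)/d_s² = (1−k²)/(1−k⁴)^(2/3) = 0.7046.
Mass saving = 1 − 0.7046 = 29.5 %.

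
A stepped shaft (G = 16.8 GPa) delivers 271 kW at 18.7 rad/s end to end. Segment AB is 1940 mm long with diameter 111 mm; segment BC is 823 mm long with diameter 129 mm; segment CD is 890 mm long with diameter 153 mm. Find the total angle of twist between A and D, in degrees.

ω = 18.7 rad/s, so T = P/ω = 271×10³ / 18.70 = 14490 N·m.
J_AB = π(0.111)⁴/32 = 1.49×10^-5 m⁴; J_BC = π(0.129)⁴/32 = 2.72×10^-5 m⁴; J_CD = π(0.153)⁴/32 = 5.38×10^-5 m⁴.
θ = (T/G)·Σ L_i/J_i = (14490/16.8×10⁹)·(1.94/1.49×10^-5 + 0.823/2.72×10^-5 + 0.890/5.38×10^-5) = 0.1527 rad.

8.75°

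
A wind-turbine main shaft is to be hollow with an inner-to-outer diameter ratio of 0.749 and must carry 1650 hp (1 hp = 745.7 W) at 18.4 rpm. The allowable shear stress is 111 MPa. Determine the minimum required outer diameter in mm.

ω = 2π·18.4/60 = 1.927 rad/s, so T = P/ω = 1650×745.7 / 1.927 = 638600 N·m.
For a hollow shaft with d_i/d_o = 0.749: τ_max = 16T/(π d_o³ (1−k⁴)), so d_o = [16T/(π τ_allow (1−k⁴))]^(1/3) = [16·638600/(π·1.11×10^8·0.6853)]^(1/3) = 0.3497 m.

350 mm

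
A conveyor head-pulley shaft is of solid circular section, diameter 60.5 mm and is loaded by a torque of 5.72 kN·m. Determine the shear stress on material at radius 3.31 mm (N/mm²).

14.4 N/mm²

J = πd⁴/32 = π(0.0605)⁴/32 = 1.315×10^-6 m⁴.
Shear stress varies linearly with radius: τ = T·r/J = 5720 × 0.00331 / 1.315×10^-6 = 1.439×10^7 Pa.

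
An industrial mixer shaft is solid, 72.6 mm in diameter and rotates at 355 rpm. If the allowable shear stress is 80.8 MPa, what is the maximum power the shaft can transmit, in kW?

226 kW

J = πd⁴/32 = π(0.0726)⁴/32 = 2.727×10^-6 m⁴.
T_max = τ_allow·J/r = 8.08×10^7 × 2.727×10^-6 / 0.0363 = 6071 N·m.
ω = 2π·355/60 = 37.18 rad/s, so P_max = T_max·ω = 2.257×10^5 W.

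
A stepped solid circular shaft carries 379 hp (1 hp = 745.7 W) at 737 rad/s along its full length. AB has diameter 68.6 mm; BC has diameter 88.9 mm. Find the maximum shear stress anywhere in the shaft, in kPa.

6050 kPa

ω = 737 rad/s, so T = P/ω = 379×745.7 / 737.0 = 383.5 N·m.
Under the same torque, τ_max = 16T/(πd³) is largest where d is smallest — segment AB (d = 68.6 mm).
τ_max = 16·383.5/(π·(0.0686)³) = 6.050×10^6 Pa.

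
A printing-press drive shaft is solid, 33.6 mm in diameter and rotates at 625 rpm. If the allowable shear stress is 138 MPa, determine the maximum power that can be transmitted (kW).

J = πd⁴/32 = π(0.0336)⁴/32 = 1.251×10^-7 m⁴.
T_max = τ_allow·J/r = 1.38×10^8 × 1.251×10^-7 / 0.0168 = 1028 N·m.
ω = 2π·625/60 = 65.45 rad/s, so P_max = T_max·ω = 6.727×10^4 W.

67.3 kW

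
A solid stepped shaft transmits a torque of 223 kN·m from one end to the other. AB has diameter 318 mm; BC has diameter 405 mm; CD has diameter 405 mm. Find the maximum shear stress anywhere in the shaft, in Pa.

Under the same torque, τ_max = 16T/(πd³) is largest where d is smallest — segment AB (d = 318 mm).
τ_max = 16·223000/(π·(0.318)³) = 3.532×10^7 Pa.

3.53e7 Pa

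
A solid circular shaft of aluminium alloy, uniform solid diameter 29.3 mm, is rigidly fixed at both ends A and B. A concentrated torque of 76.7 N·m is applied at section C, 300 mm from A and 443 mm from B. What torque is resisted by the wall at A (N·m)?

45.7 N·m

With uniform GJ and both ends fixed, compatibility θ_AC = θ_CB gives T_A·a = T_B·b, together with T_A + T_B = T₀.
T_A = T₀·b/(a+b) = 76.70·443/743.0 = 45.73 N·m; T_B = 30.97 N·m.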